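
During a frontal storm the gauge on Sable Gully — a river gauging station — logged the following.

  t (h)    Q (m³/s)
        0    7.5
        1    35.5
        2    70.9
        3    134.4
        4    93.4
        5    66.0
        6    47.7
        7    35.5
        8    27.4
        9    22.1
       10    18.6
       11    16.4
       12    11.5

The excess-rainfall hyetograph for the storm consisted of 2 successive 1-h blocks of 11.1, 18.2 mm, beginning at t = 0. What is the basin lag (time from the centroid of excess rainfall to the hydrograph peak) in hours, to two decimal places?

t_L ≈ 1.88 h

Centroid of excess rainfall: t_c = Σ P_i·t̄_i / ΣP_i = 1.1212 h (block centres at 0.5, 1.5 h).
Hydrograph peak occurs at t = 3 h, so basin lag t_L = 3 − 1.1212 = 1.88 h.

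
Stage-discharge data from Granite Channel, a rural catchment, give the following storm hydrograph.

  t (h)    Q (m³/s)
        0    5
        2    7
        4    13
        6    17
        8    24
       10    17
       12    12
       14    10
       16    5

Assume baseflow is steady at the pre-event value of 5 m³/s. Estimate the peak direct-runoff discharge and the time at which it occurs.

Q_p = 19.0 m³/s at t = 8 h

Subtracting baseflow gives direct-runoff ordinates: 0.0, 2.0, 8.0, 12.0, 19.0, 12.0, 7.0, 5.0, 0.0 m³/s.
The maximum is 19.0 m³/s, occurring at the reading for t = 8 h.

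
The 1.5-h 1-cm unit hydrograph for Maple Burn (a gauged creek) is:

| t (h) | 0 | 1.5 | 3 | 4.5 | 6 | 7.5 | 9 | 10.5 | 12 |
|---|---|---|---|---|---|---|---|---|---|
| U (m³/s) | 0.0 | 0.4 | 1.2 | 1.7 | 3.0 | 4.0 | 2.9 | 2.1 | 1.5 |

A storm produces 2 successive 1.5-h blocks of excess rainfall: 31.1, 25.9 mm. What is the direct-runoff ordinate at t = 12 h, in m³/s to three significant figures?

By discrete convolution, Q_j = Σ (P_i / 10 mm) · U_{j−i}.
At t = 12 h (j=8): Q = (31.1/10)·1.5 + (25.9/10)·2.1 = 10.1 m³/s.

Q ≈ 10.1 m³/s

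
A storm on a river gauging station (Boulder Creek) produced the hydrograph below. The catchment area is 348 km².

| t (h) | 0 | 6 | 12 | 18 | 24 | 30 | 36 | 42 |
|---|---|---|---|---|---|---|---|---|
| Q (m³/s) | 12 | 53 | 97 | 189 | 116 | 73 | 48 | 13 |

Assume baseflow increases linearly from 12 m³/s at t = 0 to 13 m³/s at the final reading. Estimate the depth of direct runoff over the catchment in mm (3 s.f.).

d ≈ 31.1 mm

Direct runoff: 0.00, 40.86, 84.71, 176.57, 103.43, 60.29, 35.14, 0.00 m³/s; ΣQ_DR = 501.0 m³/s.
V = ΣQ_DR · Δt = 501.0 × 21600 s = 1.082 × 10^7 m³.
Over A = 348 km², depth = V / A = 31.1 mm.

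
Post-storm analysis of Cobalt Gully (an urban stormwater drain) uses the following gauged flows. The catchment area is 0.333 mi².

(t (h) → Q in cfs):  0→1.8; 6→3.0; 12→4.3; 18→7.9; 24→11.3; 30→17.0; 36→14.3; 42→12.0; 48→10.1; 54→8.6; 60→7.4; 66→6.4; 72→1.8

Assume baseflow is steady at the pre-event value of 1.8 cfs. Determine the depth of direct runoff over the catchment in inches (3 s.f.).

Direct runoff: 0.0, 1.2, 2.5, 6.1, 9.5, 15.2, 12.5, 10.2, 8.3, 6.8, 5.6, 4.6, 0.0 cfs; ΣQ_DR = 82.50 cfs.
V = ΣQ_DR · Δt = 82.50 × 21600 s = 1.782 × 10^6 ft³.
Over A = 0.333 mi², depth = V / A = 2.30 in.

d ≈ 2.30 in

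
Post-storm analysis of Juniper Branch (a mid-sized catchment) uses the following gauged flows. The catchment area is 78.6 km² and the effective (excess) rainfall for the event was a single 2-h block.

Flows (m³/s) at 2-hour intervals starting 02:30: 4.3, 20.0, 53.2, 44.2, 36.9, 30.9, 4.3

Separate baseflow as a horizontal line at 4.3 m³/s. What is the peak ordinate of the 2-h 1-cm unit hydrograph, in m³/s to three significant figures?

U_p ≈ 32.6 m³/s

Direct runoff: 0.0, 15.7, 48.9, 39.9, 32.6, 26.6, 0.0 m³/s; ΣQ_DR = 163.7 m³/s, peak = 48.9 m³/s.
Runoff depth d = ΣQ_DR·Δt / A = 163.7 × 7200 / (78.6 km²) = 15.00 mm.
The 1-cm UH is the DRH scaled by (10 mm)/d, so U_p = 48.9 × 10/15.00 = 32.6 m³/s.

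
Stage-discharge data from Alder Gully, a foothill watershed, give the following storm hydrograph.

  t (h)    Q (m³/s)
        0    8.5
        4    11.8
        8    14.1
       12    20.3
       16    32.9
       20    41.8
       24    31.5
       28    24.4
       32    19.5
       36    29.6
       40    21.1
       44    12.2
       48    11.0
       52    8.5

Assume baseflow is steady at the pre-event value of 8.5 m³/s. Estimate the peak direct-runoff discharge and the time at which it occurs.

Subtracting baseflow gives direct-runoff ordinates: 0.0, 3.3, 5.6, 11.8, 24.4, 33.3, 23.0, 15.9, 11.0, 21.1, 12.6, 3.7, 2.5, 0.0 m³/s.
The maximum is 33.3 m³/s, occurring at the reading for t = 20 h.

Q_p = 33.3 m³/s at t = 20 h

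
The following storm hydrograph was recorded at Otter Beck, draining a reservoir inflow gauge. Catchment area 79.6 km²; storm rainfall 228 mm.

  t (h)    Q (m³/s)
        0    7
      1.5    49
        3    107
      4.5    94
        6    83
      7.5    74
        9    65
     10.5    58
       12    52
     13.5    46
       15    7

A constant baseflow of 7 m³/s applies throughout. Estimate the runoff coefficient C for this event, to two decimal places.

C ≈ 0.17

ΣQ_DR = 565.0 m³/s; V = ΣQ_DR·Δt = 3.051 × 10^6 m³.
Runoff depth d = V / A = 38.33 mm.
C = d / P = 38.33 / 228 = 0.17.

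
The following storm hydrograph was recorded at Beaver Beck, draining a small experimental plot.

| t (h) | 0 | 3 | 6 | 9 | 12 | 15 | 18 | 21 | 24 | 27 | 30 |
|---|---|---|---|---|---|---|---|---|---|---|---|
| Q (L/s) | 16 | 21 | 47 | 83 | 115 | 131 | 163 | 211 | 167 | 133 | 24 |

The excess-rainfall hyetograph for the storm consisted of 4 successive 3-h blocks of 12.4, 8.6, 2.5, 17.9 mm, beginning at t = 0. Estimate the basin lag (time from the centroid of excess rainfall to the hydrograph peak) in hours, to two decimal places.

Centroid of excess rainfall: t_c = Σ P_i·t̄_i / ΣP_i = 6.3768 h (block centres at 1.5, 4.5, 7.5, 10.5 h).
Hydrograph peak occurs at t = 21 h, so basin lag t_L = 21 − 6.3768 = 14.62 h.

t_L ≈ 14.62 h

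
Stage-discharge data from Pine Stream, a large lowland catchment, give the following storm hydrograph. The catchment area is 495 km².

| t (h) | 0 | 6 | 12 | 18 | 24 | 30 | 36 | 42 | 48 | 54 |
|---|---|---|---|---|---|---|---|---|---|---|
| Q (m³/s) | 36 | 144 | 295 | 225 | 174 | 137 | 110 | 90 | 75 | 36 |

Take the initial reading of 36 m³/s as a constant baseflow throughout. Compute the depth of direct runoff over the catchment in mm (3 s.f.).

d ≈ 42.0 mm

Direct runoff: 0.0, 108.0, 259.0, 189.0, 138.0, 101.0, 74.0, 54.0, 39.0, 0.0 m³/s; ΣQ_DR = 962.0 m³/s.
V = ΣQ_DR · Δt = 962.0 × 21600 s = 2.078 × 10^7 m³.
Over A = 495 km², depth = V / A = 42.0 mm.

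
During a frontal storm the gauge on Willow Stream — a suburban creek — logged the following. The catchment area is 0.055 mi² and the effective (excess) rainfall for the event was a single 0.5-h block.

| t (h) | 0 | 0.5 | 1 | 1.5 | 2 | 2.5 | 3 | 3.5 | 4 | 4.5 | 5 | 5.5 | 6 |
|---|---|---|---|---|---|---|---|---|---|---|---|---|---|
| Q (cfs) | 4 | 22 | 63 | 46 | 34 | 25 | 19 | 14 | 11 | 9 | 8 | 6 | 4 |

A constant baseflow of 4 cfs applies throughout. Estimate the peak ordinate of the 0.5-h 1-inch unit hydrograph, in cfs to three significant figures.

Direct runoff: 0.0, 18.0, 59.0, 42.0, 30.0, 21.0, 15.0, 10.0, 7.0, 5.0, 4.0, 2.0, 0.0 cfs; ΣQ_DR = 213.0 cfs, peak = 59.0 cfs.
Runoff depth d = ΣQ_DR·Δt / A = 213.0 × 1800 / (0.055 mi²) = 3.001 in.
The 1-inch UH is the DRH scaled by (1 in)/d, so U_p = 59.0 × 1/3.001 = 19.7 cfs.

U_p ≈ 19.7 cfs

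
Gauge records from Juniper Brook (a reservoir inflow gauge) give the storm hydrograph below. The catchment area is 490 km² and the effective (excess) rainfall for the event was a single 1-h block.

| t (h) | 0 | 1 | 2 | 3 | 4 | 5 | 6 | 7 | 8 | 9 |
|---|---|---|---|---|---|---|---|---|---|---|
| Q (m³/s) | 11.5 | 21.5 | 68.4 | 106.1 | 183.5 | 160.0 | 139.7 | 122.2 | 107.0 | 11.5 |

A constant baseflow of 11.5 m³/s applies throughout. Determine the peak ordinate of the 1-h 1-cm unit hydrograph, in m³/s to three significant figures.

Direct runoff: 0.0, 10.0, 56.9, 94.6, 172.0, 148.5, 128.2, 110.7, 95.5, 0.0 m³/s; ΣQ_DR = 816.4 m³/s, peak = 172.0 m³/s.
Runoff depth d = ΣQ_DR·Δt / A = 816.4 × 3600 / (490 km²) = 5.998 mm.
The 1-cm UH is the DRH scaled by (10 mm)/d, so U_p = 172.0 × 10/5.998 = 287 m³/s.

U_p ≈ 287 m³/s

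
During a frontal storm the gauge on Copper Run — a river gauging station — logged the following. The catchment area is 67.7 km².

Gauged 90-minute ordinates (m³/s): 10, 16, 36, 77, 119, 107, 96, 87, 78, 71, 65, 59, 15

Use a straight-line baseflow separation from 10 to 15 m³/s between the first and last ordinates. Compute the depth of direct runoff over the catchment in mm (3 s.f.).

Direct runoff: 0.00, 5.58, 25.17, 65.75, 107.33, 94.92, 83.50, 74.08, 64.67, 57.25, 50.83, 44.42, 0.00 m³/s; ΣQ_DR = 673.5 m³/s.
V = ΣQ_DR · Δt = 673.5 × 5400 s = 3.637 × 10^6 m³.
Over A = 67.7 km², depth = V / A = 53.7 mm.

d ≈ 53.7 mm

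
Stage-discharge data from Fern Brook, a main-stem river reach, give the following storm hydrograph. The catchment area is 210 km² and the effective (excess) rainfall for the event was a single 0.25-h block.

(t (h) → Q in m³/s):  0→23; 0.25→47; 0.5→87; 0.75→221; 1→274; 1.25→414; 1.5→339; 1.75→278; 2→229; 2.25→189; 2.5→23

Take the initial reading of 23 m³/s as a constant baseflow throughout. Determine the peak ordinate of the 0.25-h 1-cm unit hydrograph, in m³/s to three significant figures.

Direct runoff: 0.0, 24.0, 64.0, 198.0, 251.0, 391.0, 316.0, 255.0, 206.0, 166.0, 0.0 m³/s; ΣQ_DR = 1871 m³/s, peak = 391.0 m³/s.
Runoff depth d = ΣQ_DR·Δt / A = 1871 × 900 / (210 km²) = 8.019 mm.
The 1-cm UH is the DRH scaled by (10 mm)/d, so U_p = 391.0 × 10/8.019 = 488 m³/s.

U_p ≈ 488 m³/s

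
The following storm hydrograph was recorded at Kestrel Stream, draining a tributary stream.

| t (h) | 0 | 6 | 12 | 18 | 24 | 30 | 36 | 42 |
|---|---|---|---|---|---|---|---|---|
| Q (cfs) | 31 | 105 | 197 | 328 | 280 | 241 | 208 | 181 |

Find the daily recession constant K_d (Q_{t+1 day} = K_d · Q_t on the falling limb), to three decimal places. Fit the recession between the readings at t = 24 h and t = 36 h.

K_d ≈ 0.552

Between t = 24 h and t = 36 h the flow falls from 280 to 208 cfs over 2×6 h = 12 h.
Per-interval ratio K = (208/280)^(1/2) = 0.8619; K_d = K^(24/6) = 0.552.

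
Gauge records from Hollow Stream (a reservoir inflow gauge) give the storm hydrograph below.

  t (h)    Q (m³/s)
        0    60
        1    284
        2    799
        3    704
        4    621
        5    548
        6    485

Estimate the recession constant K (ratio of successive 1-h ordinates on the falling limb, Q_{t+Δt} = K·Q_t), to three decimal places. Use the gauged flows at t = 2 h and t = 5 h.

Using the recession-limb readings at t = 2 h and t = 5 h: Q falls from 799 to 548 m³/s over 3 intervals.
K = (Q₂/Q₁)^(1/3) = (548/799)^(1/3) = 0.882.

K ≈ 0.882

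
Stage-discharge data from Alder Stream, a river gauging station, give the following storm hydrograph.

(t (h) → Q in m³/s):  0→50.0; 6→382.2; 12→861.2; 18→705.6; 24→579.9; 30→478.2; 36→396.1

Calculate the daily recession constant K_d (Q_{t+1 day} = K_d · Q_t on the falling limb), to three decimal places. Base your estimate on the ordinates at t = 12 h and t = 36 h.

Between t = 12 h and t = 36 h the flow falls from 861.2 to 396.1 m³/s over 4×6 h = 24 h.
Per-interval ratio K = (396.1/861.2)^(1/4) = 0.8235; K_d = K^(24/6) = 0.460.

K_d ≈ 0.460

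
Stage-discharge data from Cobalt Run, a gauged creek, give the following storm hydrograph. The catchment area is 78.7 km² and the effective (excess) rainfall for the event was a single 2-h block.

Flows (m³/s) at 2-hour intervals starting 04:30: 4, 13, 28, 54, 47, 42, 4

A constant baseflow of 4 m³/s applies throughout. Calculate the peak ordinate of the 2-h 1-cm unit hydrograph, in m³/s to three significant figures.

U_p ≈ 33.3 m³/s

Direct runoff: 0.0, 9.0, 24.0, 50.0, 43.0, 38.0, 0.0 m³/s; ΣQ_DR = 164.0 m³/s, peak = 50.0 m³/s.
Runoff depth d = ΣQ_DR·Δt / A = 164.0 × 7200 / (78.7 km²) = 15.00 mm.
The 1-cm UH is the DRH scaled by (10 mm)/d, so U_p = 50.0 × 10/15.00 = 33.3 m³/s.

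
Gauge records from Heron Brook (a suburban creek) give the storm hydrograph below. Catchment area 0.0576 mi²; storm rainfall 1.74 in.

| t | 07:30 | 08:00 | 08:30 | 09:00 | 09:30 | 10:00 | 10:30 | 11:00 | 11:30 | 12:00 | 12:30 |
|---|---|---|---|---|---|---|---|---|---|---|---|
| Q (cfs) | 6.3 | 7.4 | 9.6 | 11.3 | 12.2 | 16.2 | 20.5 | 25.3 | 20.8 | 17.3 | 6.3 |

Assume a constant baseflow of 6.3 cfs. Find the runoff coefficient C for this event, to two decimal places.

ΣQ_DR = 83.90 cfs; V = ΣQ_DR·Δt = 1.510 × 10^5 ft³.
Runoff depth d = V / A = 1.129 in.
C = d / P = 1.129 / 1.74 = 0.65.

C ≈ 0.65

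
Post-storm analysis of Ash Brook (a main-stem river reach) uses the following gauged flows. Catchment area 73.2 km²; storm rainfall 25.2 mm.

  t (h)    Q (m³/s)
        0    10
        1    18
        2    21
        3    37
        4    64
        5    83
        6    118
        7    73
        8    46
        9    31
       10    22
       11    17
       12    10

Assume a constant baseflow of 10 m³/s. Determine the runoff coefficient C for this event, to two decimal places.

ΣQ_DR = 420.0 m³/s; V = ΣQ_DR·Δt = 1.512 × 10^6 m³.
Runoff depth d = V / A = 20.66 mm.
C = d / P = 20.66 / 25.2 = 0.82.

C ≈ 0.82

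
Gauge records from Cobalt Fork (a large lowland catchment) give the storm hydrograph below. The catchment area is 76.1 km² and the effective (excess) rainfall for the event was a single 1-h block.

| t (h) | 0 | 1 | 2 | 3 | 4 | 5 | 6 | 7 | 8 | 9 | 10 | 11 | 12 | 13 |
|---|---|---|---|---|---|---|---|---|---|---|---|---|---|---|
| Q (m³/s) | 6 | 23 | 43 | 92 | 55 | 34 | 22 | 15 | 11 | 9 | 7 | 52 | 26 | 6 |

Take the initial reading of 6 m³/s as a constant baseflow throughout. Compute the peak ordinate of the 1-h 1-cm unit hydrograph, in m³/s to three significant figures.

U_p ≈ 57.3 m³/s

Direct runoff: 0.0, 17.0, 37.0, 86.0, 49.0, 28.0, 16.0, 9.0, 5.0, 3.0, 1.0, 46.0, 20.0, 0.0 m³/s; ΣQ_DR = 317.0 m³/s, peak = 86.0 m³/s.
Runoff depth d = ΣQ_DR·Δt / A = 317.0 × 3600 / (76.1 km²) = 15.00 mm.
The 1-cm UH is the DRH scaled by (10 mm)/d, so U_p = 86.0 × 10/15.00 = 57.3 m³/s.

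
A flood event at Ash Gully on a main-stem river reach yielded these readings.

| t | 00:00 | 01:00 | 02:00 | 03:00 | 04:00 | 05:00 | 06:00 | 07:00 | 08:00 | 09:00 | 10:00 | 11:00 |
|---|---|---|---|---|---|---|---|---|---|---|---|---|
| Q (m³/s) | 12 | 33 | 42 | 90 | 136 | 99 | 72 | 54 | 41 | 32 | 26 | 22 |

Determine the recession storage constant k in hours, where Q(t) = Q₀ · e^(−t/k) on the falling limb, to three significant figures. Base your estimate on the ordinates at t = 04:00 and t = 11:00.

On the falling limb, Q drops from 136 to 22 m³/s between t = 04:00 and t = 11:00 (Δt = 7 h).
k = −Δt / ln(Q₂/Q₁) = −7 / ln(22/136) = 3.84 h.

k ≈ 3.84 h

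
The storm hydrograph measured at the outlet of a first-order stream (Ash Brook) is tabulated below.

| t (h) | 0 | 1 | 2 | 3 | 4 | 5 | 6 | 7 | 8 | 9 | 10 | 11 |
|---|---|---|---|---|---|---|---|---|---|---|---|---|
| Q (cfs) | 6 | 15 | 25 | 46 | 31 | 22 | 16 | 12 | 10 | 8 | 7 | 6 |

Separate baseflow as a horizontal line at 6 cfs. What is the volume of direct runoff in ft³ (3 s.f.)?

Direct-runoff ordinates (Q − Q_b): 0.0, 9.0, 19.0, 40.0, 25.0, 16.0, 10.0, 6.0, 4.0, 2.0, 1.0, 0.0 cfs.
ΣQ_DR = 132.0 cfs.
With Δt = 1 h = 3600 s, V = ΣQ_DR · Δt = 132.0 × 3600 = 4.75 × 10^5 ft³.

V ≈ 4.75 × 10^5 ft³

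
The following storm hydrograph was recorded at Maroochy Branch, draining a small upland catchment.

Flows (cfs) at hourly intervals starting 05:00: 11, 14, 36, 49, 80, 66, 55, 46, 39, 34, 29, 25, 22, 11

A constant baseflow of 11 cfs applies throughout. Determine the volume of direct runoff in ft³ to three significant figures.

Direct-runoff ordinates (Q − Q_b): 0.0, 3.0, 25.0, 38.0, 69.0, 55.0, 44.0, 35.0, 28.0, 23.0, 18.0, 14.0, 11.0, 0.0 cfs.
ΣQ_DR = 363.0 cfs.
With Δt = 1 h = 3600 s, V = ΣQ_DR · Δt = 363.0 × 3600 = 1.31 × 10^6 ft³.

V ≈ 1.31 × 10^6 ft³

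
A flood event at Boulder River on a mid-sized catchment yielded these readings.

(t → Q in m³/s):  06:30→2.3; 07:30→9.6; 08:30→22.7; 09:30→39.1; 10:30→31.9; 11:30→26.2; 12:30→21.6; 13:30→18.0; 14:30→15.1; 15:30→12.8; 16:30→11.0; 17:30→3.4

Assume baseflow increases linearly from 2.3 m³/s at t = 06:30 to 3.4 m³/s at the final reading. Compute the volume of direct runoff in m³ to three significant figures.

Direct-runoff ordinates (Q − Q_b): 0.00, 7.20, 20.20, 36.50, 29.20, 23.40, 18.70, 15.00, 12.00, 9.60, 7.70, 0.00 m³/s.
ΣQ_DR = 179.5 m³/s.
With Δt = 1 h = 3600 s, V = ΣQ_DR · Δt = 179.5 × 3600 = 6.46 × 10^5 m³.

V ≈ 6.46 × 10^5 m³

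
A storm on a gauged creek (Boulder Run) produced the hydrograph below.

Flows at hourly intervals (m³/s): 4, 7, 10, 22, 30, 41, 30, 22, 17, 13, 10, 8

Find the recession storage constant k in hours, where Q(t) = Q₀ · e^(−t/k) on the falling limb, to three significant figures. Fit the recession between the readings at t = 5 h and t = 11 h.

On the falling limb, Q drops from 41 to 8 m³/s between t = 5 h and t = 11 h (Δt = 6 h).
k = −Δt / ln(Q₂/Q₁) = −6 / ln(8/41) = 3.67 h.

k ≈ 3.67 h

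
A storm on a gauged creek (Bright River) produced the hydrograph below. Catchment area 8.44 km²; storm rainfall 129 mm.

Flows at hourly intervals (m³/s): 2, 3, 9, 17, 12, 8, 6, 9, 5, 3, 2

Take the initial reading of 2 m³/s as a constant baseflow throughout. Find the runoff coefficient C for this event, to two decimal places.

ΣQ_DR = 54.00 m³/s; V = ΣQ_DR·Δt = 1.944 × 10^5 m³.
Runoff depth d = V / A = 23.03 mm.
C = d / P = 23.03 / 129 = 0.18.

C ≈ 0.18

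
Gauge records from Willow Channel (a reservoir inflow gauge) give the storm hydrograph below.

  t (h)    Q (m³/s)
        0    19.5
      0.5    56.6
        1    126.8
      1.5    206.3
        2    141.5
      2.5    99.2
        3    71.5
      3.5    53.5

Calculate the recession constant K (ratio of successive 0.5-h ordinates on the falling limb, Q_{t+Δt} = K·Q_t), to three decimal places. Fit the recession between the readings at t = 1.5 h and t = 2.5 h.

Using the recession-limb readings at t = 1.5 h and t = 2.5 h: Q falls from 206.3 to 99.2 m³/s over 2 intervals.
K = (Q₂/Q₁)^(1/2) = (99.2/206.3)^(1/2) = 0.693.

K ≈ 0.693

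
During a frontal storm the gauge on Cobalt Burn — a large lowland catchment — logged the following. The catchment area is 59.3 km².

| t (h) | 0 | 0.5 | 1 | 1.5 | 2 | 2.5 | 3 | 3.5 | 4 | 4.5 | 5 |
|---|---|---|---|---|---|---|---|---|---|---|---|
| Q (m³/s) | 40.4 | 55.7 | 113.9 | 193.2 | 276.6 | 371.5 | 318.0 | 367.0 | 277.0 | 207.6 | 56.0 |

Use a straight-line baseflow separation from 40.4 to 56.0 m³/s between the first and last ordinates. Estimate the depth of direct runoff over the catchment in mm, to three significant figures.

d ≈ 53.0 mm

Direct runoff: 0.00, 13.74, 70.38, 148.12, 229.96, 323.30, 268.24, 315.68, 224.12, 153.16, 0.00 m³/s; ΣQ_DR = 1747 m³/s.
V = ΣQ_DR · Δt = 1747 × 1800 s = 3.144 × 10^6 m³.
Over A = 59.3 km², depth = V / A = 53.0 mm.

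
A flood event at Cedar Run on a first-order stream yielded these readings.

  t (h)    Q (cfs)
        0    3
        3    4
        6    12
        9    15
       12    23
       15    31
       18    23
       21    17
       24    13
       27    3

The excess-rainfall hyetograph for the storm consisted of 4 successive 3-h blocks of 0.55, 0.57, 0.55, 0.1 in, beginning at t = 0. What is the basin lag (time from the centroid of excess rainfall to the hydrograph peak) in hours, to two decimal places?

Centroid of excess rainfall: t_c = Σ P_i·t̄_i / ΣP_i = 4.8390 h (block centres at 1.5, 4.5, 7.5, 10.5 h).
Hydrograph peak occurs at t = 15 h, so basin lag t_L = 15 − 4.8390 = 10.16 h.

t_L ≈ 10.16 h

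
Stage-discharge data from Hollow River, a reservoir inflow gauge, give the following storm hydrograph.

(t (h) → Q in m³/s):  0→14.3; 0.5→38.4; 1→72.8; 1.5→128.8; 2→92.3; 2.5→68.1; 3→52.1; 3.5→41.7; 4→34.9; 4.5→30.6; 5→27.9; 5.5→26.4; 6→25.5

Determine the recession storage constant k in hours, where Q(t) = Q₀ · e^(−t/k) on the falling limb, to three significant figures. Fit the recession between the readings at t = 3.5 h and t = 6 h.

On the falling limb, Q drops from 41.7 to 25.5 m³/s between t = 3.5 h and t = 6 h (Δt = 2.5 h).
k = −Δt / ln(Q₂/Q₁) = −2.5 / ln(25.5/41.7) = 5.08 h.

k ≈ 5.08 h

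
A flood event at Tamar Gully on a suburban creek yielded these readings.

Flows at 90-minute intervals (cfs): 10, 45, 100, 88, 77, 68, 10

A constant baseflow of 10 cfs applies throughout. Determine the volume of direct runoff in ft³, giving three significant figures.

V ≈ 1.77 × 10^6 ft³

Direct-runoff ordinates (Q − Q_b): 0.0, 35.0, 90.0, 78.0, 67.0, 58.0, 0.0 cfs.
ΣQ_DR = 328.0 cfs.
With Δt = 1.5 h = 5400 s, V = ΣQ_DR · Δt = 328.0 × 5400 = 1.77 × 10^6 ft³.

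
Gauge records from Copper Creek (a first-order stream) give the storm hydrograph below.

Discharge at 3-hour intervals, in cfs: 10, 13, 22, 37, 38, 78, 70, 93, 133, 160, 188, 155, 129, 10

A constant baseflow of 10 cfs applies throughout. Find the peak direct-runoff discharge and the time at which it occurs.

Subtracting baseflow gives direct-runoff ordinates: 0.0, 3.0, 12.0, 27.0, 28.0, 68.0, 60.0, 83.0, 123.0, 150.0, 178.0, 145.0, 119.0, 0.0 cfs.
The maximum is 178.0 cfs, occurring at the reading for t = 30 h.

Q_p = 178.0 cfs at t = 30 h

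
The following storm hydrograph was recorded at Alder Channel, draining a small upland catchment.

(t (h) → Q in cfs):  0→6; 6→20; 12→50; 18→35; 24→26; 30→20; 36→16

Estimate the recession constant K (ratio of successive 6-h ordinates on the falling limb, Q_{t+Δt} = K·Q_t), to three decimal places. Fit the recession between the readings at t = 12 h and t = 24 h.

Using the recession-limb readings at t = 12 h and t = 24 h: Q falls from 50 to 26 cfs over 2 intervals.
K = (Q₂/Q₁)^(1/2) = (26/50)^(1/2) = 0.721.

K ≈ 0.721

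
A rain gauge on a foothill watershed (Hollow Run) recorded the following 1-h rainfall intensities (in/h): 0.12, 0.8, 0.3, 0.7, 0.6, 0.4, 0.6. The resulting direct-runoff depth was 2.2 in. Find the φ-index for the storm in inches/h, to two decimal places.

Only the 6 blocks with intensity above φ contribute runoff: 0.8, 0.3, 0.7, 0.6, 0.4, 0.6 in/h.
Σ(I−φ)·Δt = d  ⇒  (0.8+0.3+0.7+0.6+0.4+0.6 − 6φ)·1 = 2.2
φ = (3.400 − 2.2/1) / 6 = 0.20 in/h.

φ ≈ 0.20 in/h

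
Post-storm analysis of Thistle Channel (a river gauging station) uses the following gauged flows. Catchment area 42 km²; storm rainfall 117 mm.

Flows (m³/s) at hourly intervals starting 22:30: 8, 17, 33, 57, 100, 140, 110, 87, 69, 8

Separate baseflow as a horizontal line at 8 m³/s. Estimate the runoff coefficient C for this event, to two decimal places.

C ≈ 0.40

ΣQ_DR = 549.0 m³/s; V = ΣQ_DR·Δt = 1.976 × 10^6 m³.
Runoff depth d = V / A = 47.06 mm.
C = d / P = 47.06 / 117 = 0.40.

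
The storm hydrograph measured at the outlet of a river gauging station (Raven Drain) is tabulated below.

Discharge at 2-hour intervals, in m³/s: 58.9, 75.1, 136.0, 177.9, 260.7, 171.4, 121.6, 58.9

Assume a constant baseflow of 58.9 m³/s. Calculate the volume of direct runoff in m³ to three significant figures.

V ≈ 4.24 × 10^6 m³

Direct-runoff ordinates (Q − Q_b): 0.0, 16.2, 77.1, 119.0, 201.8, 112.5, 62.7, 0.0 m³/s.
ΣQ_DR = 589.3 m³/s.
With Δt = 2 h = 7200 s, V = ΣQ_DR · Δt = 589.3 × 7200 = 4.24 × 10^6 m³.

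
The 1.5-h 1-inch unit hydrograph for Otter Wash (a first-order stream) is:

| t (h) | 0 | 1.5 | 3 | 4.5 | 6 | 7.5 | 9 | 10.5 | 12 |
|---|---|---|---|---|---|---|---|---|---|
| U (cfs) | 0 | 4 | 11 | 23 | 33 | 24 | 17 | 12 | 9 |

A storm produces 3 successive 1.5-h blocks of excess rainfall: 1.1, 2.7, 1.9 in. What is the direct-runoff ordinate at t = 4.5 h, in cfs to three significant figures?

Q ≈ 62.6 cfs

By discrete convolution, Q_j = Σ (P_i / 1 in) · U_{j−i}.
At t = 4.5 h (j=3): Q = (1.1/1)·23 + (2.7/1)·11 + (1.9/1)·4 = 62.6 cfs.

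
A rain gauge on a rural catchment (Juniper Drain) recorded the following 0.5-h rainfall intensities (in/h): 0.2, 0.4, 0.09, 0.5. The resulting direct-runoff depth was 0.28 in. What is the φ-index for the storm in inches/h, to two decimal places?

φ ≈ 0.18 in/h

Only the 3 blocks with intensity above φ contribute runoff: 0.2, 0.4, 0.5 in/h.
Σ(I−φ)·Δt = d  ⇒  (0.2+0.4+0.5 − 3φ)·0.5 = 0.28
φ = (1.100 − 0.28/0.5) / 3 = 0.18 in/h.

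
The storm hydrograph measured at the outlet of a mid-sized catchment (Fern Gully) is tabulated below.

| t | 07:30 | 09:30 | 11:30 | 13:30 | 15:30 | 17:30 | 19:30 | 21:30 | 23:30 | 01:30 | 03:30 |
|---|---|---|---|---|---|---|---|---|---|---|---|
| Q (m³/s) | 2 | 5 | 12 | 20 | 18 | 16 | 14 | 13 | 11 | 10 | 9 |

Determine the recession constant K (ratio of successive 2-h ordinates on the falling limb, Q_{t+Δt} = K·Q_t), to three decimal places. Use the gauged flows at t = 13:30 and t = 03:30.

Using the recession-limb readings at t = 13:30 and t = 03:30: Q falls from 20 to 9 m³/s over 7 intervals.
K = (Q₂/Q₁)^(1/7) = (9/20)^(1/7) = 0.892.

K ≈ 0.892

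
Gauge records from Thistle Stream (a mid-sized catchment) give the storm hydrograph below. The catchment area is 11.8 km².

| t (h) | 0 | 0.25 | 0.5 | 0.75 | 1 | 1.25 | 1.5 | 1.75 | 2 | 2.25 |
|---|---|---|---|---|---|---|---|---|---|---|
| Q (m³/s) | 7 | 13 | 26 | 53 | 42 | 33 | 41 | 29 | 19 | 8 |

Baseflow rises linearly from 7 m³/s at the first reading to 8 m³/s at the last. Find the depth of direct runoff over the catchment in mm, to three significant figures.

d ≈ 14.9 mm

Direct runoff: 0.00, 5.89, 18.78, 45.67, 34.56, 25.44, 33.33, 21.22, 11.11, 0.00 m³/s; ΣQ_DR = 196.0 m³/s.
V = ΣQ_DR · Δt = 196.0 × 900 s = 1.764 × 10^5 m³.
Over A = 11.8 km², depth = V / A = 14.9 mm.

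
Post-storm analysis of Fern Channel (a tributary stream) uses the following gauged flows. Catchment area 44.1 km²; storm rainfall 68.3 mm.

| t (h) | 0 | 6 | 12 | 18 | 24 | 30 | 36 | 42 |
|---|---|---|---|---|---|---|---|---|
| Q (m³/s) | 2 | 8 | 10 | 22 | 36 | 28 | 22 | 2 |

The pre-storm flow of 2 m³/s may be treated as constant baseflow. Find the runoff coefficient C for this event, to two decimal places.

C ≈ 0.82

ΣQ_DR = 114.0 m³/s; V = ΣQ_DR·Δt = 2.462 × 10^6 m³.
Runoff depth d = V / A = 55.84 mm.
C = d / P = 55.84 / 68.3 = 0.82.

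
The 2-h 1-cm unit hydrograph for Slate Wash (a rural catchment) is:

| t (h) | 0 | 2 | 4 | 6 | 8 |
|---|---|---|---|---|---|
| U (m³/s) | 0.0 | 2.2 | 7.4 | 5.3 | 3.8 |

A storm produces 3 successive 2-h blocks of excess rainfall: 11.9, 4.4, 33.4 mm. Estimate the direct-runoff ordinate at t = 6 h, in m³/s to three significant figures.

Q ≈ 16.9 m³/s

By discrete convolution, Q_j = Σ (P_i / 10 mm) · U_{j−i}.
At t = 6 h (j=3): Q = (11.9/10)·5.3 + (4.4/10)·7.4 + (33.4/10)·2.2 = 16.9 m³/s.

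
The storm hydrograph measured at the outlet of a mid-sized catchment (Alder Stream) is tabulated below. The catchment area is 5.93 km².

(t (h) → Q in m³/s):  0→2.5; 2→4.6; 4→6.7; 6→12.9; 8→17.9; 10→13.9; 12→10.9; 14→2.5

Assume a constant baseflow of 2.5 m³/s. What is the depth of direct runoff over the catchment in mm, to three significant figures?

d ≈ 63.0 mm

Direct runoff: 0.0, 2.1, 4.2, 10.4, 15.4, 11.4, 8.4, 0.0 m³/s; ΣQ_DR = 51.90 m³/s.
V = ΣQ_DR · Δt = 51.90 × 7200 s = 3.737 × 10^5 m³.
Over A = 5.93 km², depth = V / A = 63.0 mm.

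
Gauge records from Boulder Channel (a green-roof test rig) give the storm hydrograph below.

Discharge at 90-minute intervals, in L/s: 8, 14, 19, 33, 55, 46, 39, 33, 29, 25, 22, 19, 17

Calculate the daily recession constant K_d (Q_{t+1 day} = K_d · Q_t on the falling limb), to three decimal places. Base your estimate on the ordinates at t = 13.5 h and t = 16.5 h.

K_d ≈ 0.111

Between t = 13.5 h and t = 16.5 h the flow falls from 25 to 19 L/s over 2×1.5 h = 3 h.
Per-interval ratio K = (19/25)^(1/2) = 0.8718; K_d = K^(24/1.5) = 0.111.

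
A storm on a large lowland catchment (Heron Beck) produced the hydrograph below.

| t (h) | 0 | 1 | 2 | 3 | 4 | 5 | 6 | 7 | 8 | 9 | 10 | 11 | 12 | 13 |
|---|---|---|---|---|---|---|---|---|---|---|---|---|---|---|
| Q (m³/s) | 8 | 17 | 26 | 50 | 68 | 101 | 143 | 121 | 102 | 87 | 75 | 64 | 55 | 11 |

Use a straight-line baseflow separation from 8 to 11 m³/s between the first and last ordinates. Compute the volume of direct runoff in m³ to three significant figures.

Direct-runoff ordinates (Q − Q_b): 0.00, 8.77, 17.54, 41.31, 59.08, 91.85, 133.62, 111.38, 92.15, 76.92, 64.69, 53.46, 44.23, 0.00 m³/s.
ΣQ_DR = 795.0 m³/s.
With Δt = 1 h = 3600 s, V = ΣQ_DR · Δt = 795.0 × 3600 = 2.86 × 10^6 m³.

V ≈ 2.86 × 10^6 m³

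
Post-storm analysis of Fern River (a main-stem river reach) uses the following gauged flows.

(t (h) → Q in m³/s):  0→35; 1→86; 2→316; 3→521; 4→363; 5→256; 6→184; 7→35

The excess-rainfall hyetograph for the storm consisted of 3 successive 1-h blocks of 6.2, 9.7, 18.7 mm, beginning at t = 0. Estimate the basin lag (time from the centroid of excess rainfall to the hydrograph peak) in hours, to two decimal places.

Centroid of excess rainfall: t_c = Σ P_i·t̄_i / ΣP_i = 1.8613 h (block centres at 0.5, 1.5, 2.5 h).
Hydrograph peak occurs at t = 3 h, so basin lag t_L = 3 − 1.8613 = 1.14 h.

t_L ≈ 1.14 h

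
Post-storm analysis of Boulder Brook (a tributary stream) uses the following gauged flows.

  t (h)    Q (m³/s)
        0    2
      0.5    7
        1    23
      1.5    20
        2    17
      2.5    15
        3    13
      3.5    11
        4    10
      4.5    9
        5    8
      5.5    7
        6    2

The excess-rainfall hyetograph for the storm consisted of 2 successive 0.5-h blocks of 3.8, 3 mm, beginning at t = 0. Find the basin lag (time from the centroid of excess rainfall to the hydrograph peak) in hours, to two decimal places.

Centroid of excess rainfall: t_c = Σ P_i·t̄_i / ΣP_i = 0.4706 h (block centres at 0.25, 0.75 h).
Hydrograph peak occurs at t = 1 h, so basin lag t_L = 1 − 0.4706 = 0.53 h.

t_L ≈ 0.53 h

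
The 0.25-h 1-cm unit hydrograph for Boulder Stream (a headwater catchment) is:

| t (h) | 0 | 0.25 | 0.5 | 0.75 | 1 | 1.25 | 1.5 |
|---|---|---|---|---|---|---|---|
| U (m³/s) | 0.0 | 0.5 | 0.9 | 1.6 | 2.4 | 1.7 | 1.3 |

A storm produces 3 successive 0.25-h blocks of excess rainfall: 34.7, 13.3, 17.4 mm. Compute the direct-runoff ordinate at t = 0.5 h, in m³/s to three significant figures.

By discrete convolution, Q_j = Σ (P_i / 10 mm) · U_{j−i}.
At t = 0.5 h (j=2): Q = (34.7/10)·0.9 + (13.3/10)·0.5 + (17.4/10)·0.0 = 3.79 m³/s.

Q ≈ 3.79 m³/s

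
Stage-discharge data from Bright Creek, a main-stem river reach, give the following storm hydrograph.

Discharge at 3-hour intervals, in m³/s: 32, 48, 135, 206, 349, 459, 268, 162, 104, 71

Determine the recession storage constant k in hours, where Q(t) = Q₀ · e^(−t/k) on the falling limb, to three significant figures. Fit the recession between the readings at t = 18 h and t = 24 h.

k ≈ 6.34 h

On the falling limb, Q drops from 268 to 104 m³/s between t = 18 h and t = 24 h (Δt = 6 h).
k = −Δt / ln(Q₂/Q₁) = −6 / ln(104/268) = 6.34 h.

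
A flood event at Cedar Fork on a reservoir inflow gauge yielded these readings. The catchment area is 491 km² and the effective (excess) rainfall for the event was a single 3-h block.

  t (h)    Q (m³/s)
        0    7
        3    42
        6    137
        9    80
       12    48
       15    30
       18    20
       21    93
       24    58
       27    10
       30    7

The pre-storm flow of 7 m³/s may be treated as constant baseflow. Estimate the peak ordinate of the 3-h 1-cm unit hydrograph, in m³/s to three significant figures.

U_p ≈ 130 m³/s

Direct runoff: 0.0, 35.0, 130.0, 73.0, 41.0, 23.0, 13.0, 86.0, 51.0, 3.0, 0.0 m³/s; ΣQ_DR = 455.0 m³/s, peak = 130.0 m³/s.
Runoff depth d = ΣQ_DR·Δt / A = 455.0 × 10800 / (491 km²) = 10.01 mm.
The 1-cm UH is the DRH scaled by (10 mm)/d, so U_p = 130.0 × 10/10.01 = 130 m³/s.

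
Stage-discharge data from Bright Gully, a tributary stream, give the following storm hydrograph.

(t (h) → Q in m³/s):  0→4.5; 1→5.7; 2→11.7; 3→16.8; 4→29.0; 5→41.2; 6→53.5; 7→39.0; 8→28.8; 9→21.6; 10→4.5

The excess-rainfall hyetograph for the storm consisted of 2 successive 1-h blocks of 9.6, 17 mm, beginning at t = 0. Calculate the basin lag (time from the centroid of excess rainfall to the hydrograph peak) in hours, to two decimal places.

t_L ≈ 4.86 h

Centroid of excess rainfall: t_c = Σ P_i·t̄_i / ΣP_i = 1.1391 h (block centres at 0.5, 1.5 h).
Hydrograph peak occurs at t = 6 h, so basin lag t_L = 6 − 1.1391 = 4.86 h.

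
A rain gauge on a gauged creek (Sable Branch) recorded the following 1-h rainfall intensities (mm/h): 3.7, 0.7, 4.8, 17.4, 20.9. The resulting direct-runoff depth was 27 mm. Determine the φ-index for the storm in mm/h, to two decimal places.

φ ≈ 5.65 mm/h

Only the 2 blocks with intensity above φ contribute runoff: 17.4, 20.9 mm/h.
Σ(I−φ)·Δt = d  ⇒  (17.4+20.9 − 2φ)·1 = 27
φ = (38.30 − 27/1) / 2 = 5.65 mm/h.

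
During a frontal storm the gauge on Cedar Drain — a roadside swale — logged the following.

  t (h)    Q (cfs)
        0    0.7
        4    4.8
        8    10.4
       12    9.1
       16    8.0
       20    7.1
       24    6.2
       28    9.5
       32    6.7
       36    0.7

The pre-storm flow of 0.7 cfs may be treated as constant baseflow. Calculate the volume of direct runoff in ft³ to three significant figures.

V ≈ 8.09 × 10^5 ft³

Direct-runoff ordinates (Q − Q_b): 0.0, 4.1, 9.7, 8.4, 7.3, 6.4, 5.5, 8.8, 6.0, 0.0 cfs.
ΣQ_DR = 56.20 cfs.
With Δt = 4 h = 14400 s, V = ΣQ_DR · Δt = 56.20 × 14400 = 8.09 × 10^5 ft³.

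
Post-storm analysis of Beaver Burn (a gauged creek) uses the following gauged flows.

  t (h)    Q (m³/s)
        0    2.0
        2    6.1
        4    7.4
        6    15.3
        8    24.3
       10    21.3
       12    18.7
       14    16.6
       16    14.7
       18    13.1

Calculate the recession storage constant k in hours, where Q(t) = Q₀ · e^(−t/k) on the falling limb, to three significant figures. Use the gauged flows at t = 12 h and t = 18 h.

On the falling limb, Q drops from 18.7 to 13.1 m³/s between t = 12 h and t = 18 h (Δt = 6 h).
k = −Δt / ln(Q₂/Q₁) = −6 / ln(13.1/18.7) = 16.9 h.

k ≈ 16.9 h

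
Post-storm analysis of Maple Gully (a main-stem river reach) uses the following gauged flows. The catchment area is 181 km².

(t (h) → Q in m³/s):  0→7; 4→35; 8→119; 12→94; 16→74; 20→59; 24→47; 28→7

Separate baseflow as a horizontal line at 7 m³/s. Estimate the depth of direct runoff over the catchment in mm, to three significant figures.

d ≈ 30.7 mm

Direct runoff: 0.0, 28.0, 112.0, 87.0, 67.0, 52.0, 40.0, 0.0 m³/s; ΣQ_DR = 386.0 m³/s.
V = ΣQ_DR · Δt = 386.0 × 14400 s = 5.558 × 10^6 m³.
Over A = 181 km², depth = V / A = 30.7 mm.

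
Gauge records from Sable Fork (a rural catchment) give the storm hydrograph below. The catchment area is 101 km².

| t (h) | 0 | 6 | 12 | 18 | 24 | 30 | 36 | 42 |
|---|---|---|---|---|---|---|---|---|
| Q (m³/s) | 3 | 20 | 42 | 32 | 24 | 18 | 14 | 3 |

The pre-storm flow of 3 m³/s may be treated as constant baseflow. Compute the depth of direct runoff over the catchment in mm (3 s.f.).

Direct runoff: 0.0, 17.0, 39.0, 29.0, 21.0, 15.0, 11.0, 0.0 m³/s; ΣQ_DR = 132.0 m³/s.
V = ΣQ_DR · Δt = 132.0 × 21600 s = 2.851 × 10^6 m³.
Over A = 101 km², depth = V / A = 28.2 mm.

d ≈ 28.2 mm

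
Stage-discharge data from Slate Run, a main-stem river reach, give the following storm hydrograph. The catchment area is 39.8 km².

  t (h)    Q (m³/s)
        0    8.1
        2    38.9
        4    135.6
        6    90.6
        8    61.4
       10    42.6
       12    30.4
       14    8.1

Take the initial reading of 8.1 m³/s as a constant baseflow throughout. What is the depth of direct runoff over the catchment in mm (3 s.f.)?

d ≈ 63.5 mm

Direct runoff: 0.0, 30.8, 127.5, 82.5, 53.3, 34.5, 22.3, 0.0 m³/s; ΣQ_DR = 350.9 m³/s.
V = ΣQ_DR · Δt = 350.9 × 7200 s = 2.526 × 10^6 m³.
Over A = 39.8 km², depth = V / A = 63.5 mm.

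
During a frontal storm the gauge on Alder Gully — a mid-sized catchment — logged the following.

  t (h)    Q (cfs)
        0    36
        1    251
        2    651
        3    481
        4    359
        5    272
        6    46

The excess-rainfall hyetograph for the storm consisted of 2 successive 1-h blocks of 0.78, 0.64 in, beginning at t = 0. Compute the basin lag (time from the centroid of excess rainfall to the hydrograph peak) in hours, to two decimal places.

t_L ≈ 1.05 h

Centroid of excess rainfall: t_c = Σ P_i·t̄_i / ΣP_i = 0.9507 h (block centres at 0.5, 1.5 h).
Hydrograph peak occurs at t = 2 h, so basin lag t_L = 2 − 0.9507 = 1.05 h.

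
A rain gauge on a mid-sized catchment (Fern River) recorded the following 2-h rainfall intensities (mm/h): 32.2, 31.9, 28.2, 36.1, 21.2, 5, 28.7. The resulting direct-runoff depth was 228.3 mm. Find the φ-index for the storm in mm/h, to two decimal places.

Only the 6 blocks with intensity above φ contribute runoff: 32.2, 31.9, 28.2, 36.1, 21.2, 28.7 mm/h.
Σ(I−φ)·Δt = d  ⇒  (32.2+31.9+28.2+36.1+21.2+28.7 − 6φ)·2 = 228.3
φ = (178.3 − 228.3/2) / 6 = 10.69 mm/h.

φ ≈ 10.69 mm/h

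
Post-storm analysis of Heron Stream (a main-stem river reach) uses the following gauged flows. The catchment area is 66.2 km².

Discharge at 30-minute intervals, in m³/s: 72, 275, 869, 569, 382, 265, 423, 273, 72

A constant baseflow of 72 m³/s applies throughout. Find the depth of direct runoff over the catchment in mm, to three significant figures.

d ≈ 69.4 mm

Direct runoff: 0.0, 203.0, 797.0, 497.0, 310.0, 193.0, 351.0, 201.0, 0.0 m³/s; ΣQ_DR = 2552 m³/s.
V = ΣQ_DR · Δt = 2552 × 1800 s = 4.594 × 10^6 m³.
Over A = 66.2 km², depth = V / A = 69.4 mm.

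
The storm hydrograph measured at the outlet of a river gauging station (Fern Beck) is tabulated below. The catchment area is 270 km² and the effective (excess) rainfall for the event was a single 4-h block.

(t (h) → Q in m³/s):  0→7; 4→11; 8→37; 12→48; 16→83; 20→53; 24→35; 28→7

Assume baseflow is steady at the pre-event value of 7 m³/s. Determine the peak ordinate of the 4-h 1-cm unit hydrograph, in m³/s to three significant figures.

Direct runoff: 0.0, 4.0, 30.0, 41.0, 76.0, 46.0, 28.0, 0.0 m³/s; ΣQ_DR = 225.0 m³/s, peak = 76.0 m³/s.
Runoff depth d = ΣQ_DR·Δt / A = 225.0 × 14400 / (270 km²) = 12.00 mm.
The 1-cm UH is the DRH scaled by (10 mm)/d, so U_p = 76.0 × 10/12.00 = 63.3 m³/s.

U_p ≈ 63.3 m³/s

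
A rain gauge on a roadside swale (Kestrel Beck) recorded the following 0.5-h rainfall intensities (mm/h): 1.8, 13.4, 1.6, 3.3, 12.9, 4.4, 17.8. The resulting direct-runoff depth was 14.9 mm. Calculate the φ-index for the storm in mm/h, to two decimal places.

φ ≈ 4.77 mm/h

Only the 3 blocks with intensity above φ contribute runoff: 13.4, 12.9, 17.8 mm/h.
Σ(I−φ)·Δt = d  ⇒  (13.4+12.9+17.8 − 3φ)·0.5 = 14.9
φ = (44.10 − 14.9/0.5) / 3 = 4.77 mm/h.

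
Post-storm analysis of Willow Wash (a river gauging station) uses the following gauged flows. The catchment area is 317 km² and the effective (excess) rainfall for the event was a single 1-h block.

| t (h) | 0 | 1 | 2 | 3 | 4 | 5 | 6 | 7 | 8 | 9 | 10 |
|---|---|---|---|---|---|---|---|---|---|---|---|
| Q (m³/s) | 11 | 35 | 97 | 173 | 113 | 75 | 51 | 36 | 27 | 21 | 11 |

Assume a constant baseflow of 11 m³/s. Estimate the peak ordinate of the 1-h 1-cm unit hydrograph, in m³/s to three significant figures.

Direct runoff: 0.0, 24.0, 86.0, 162.0, 102.0, 64.0, 40.0, 25.0, 16.0, 10.0, 0.0 m³/s; ΣQ_DR = 529.0 m³/s, peak = 162.0 m³/s.
Runoff depth d = ΣQ_DR·Δt / A = 529.0 × 3600 / (317 km²) = 6.008 mm.
The 1-cm UH is the DRH scaled by (10 mm)/d, so U_p = 162.0 × 10/6.008 = 270 m³/s.

U_p ≈ 270 m³/s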